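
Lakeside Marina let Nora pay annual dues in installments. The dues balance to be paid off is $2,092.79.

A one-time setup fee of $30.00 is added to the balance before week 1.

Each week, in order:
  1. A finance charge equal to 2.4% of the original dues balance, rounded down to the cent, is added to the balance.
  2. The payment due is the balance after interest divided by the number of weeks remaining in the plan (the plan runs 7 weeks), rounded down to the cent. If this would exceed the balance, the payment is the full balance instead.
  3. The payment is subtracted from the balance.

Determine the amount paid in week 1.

# | Opening | Interest | Payment | End bal
1 | $2,122.79 | $50.22 | $310.43 | $1,862.58

$310.43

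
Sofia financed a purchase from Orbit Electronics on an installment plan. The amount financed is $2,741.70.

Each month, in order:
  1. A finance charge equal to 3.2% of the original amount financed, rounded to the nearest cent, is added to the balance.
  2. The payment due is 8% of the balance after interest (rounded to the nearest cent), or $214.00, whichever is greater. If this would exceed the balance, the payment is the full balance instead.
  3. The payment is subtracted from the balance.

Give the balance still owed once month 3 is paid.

Month 1: $2,741.70 +$87.73 interest = $2,829.43; pay $226.35 → $2,603.08
Month 2: $2,603.08 +$87.73 interest = $2,690.81; pay $215.26 → $2,475.55
Month 3: $2,475.55 +$87.73 interest = $2,563.28; pay $214.00 → $2,349.28

$2,349.28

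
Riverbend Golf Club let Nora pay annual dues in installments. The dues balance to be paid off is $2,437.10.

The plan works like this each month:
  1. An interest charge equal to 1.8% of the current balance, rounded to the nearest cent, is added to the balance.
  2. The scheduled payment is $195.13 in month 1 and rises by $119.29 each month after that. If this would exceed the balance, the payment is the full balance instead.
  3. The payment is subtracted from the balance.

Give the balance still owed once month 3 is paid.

$1,615.09

Month 1: opening $2,437.10; interest $43.87 → $2,480.97; payment $195.13; balance $2,285.84
Month 2: opening $2,285.84; interest $41.15 → $2,326.99; payment $314.42; balance $2,012.57
Month 3: opening $2,012.57; interest $36.23 → $2,048.80; payment $433.71; balance $1,615.09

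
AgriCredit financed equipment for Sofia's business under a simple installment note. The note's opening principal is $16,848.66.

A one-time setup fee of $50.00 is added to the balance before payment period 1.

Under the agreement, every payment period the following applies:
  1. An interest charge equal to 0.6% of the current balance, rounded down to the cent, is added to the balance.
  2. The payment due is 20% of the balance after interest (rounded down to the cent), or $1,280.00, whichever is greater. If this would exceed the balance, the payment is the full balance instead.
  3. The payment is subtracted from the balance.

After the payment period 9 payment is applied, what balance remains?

Payment period 1: opening $16,898.66; interest $101.39 → $17,000.05; payment $3,400.01; balance $13,600.04
Payment period 2: opening $13,600.04; interest $81.60 → $13,681.64; payment $2,736.32; balance $10,945.32
Payment period 3: opening $10,945.32; interest $65.67 → $11,010.99; payment $2,202.19; balance $8,808.80
Payment period 4: opening $8,808.80; interest $52.85 → $8,861.65; payment $1,772.33; balance $7,089.32
Payment period 5: opening $7,089.32; interest $42.53 → $7,131.85; payment $1,426.37; balance $5,705.48
Payment period 6: opening $5,705.48; interest $34.23 → $5,739.71; payment $1,280.00; balance $4,459.71
Payment period 7: opening $4,459.71; interest $26.75 → $4,486.46; payment $1,280.00; balance $3,206.46
Payment period 8: opening $3,206.46; interest $19.23 → $3,225.69; payment $1,280.00; balance $1,945.69
Payment period 9: opening $1,945.69; interest $11.67 → $1,957.36; payment $1,280.00; balance $677.36

$677.36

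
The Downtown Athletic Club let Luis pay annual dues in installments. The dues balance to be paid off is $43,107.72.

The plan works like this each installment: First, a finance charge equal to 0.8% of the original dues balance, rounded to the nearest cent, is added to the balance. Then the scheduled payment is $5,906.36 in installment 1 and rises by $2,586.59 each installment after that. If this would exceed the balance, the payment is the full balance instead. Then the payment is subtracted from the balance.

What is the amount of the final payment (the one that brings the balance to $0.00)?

$5,687.04

Installment 1: opening $43,107.72; interest $344.86 → $43,452.58; payment $5,906.36; balance $37,546.22
Installment 2: opening $37,546.22; interest $344.86 → $37,891.08; payment $8,492.95; balance $29,398.13
Installment 3: opening $29,398.13; interest $344.86 → $29,742.99; payment $11,079.54; balance $18,663.45
Installment 4: opening $18,663.45; interest $344.86 → $19,008.31; payment $13,666.13; balance $5,342.18
Installment 5: opening $5,342.18; interest $344.86 → $5,687.04; payment $5,687.04; balance $0.00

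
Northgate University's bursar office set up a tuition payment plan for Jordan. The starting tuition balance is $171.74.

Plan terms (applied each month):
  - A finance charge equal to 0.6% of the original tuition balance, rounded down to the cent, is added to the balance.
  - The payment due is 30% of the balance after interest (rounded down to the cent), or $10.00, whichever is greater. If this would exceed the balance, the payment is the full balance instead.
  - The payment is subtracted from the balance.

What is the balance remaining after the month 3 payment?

$60.49

Month 1: opening $171.74; interest $1.03 → $172.77; payment $51.83; balance $120.94
Month 2: opening $120.94; interest $1.03 → $121.97; payment $36.59; balance $85.38
Month 3: opening $85.38; interest $1.03 → $86.41; payment $25.92; balance $60.49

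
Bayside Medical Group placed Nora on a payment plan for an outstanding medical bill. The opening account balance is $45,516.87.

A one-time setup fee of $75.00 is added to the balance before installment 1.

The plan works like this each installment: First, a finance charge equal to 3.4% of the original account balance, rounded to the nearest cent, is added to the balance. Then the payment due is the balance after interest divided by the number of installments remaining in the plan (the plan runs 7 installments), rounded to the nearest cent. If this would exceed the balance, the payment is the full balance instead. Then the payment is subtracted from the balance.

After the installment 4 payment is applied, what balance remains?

$23,065.62

Installment 1: $45,591.87 +$1,547.57 interest = $47,139.44; pay $6,734.21 → $40,405.23
Installment 2: $40,405.23 +$1,547.57 interest = $41,952.80; pay $6,992.13 → $34,960.67
Installment 3: $34,960.67 +$1,547.57 interest = $36,508.24; pay $7,301.65 → $29,206.59
Installment 4: $29,206.59 +$1,547.57 interest = $30,754.16; pay $7,688.54 → $23,065.62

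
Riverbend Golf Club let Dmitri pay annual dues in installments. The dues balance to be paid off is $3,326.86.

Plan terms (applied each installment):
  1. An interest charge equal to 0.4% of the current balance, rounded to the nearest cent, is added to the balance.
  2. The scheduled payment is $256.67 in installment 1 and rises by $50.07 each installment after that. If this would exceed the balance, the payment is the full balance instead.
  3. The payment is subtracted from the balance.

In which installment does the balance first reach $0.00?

Installment 1: opening $3,326.86; interest $13.31 → $3,340.17; payment $256.67; balance $3,083.50
Installment 2: opening $3,083.50; interest $12.33 → $3,095.83; payment $306.74; balance $2,789.09
Installment 3: opening $2,789.09; interest $11.16 → $2,800.25; payment $356.81; balance $2,443.44
Installment 4: opening $2,443.44; interest $9.77 → $2,453.21; payment $406.88; balance $2,046.33
Installment 5: opening $2,046.33; interest $8.19 → $2,054.52; payment $456.95; balance $1,597.57
Installment 6: opening $1,597.57; interest $6.39 → $1,603.96; payment $507.02; balance $1,096.94
Installment 7: opening $1,096.94; interest $4.39 → $1,101.33; payment $557.09; balance $544.24
Installment 8: opening $544.24; interest $2.18 → $546.42; payment $546.42; balance $0.00
Balance reaches $0.00 in installment 8.

8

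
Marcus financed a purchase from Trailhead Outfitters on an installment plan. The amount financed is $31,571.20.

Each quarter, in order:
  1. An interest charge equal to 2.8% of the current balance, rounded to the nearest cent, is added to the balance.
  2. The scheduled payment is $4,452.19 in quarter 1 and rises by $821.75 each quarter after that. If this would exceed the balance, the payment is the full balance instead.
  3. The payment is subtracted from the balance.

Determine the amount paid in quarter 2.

$5,273.94

Quarter 1: opening $31,571.20; interest $883.99 → $32,455.19; payment $4,452.19; balance $28,003.00
Quarter 2: opening $28,003.00; interest $784.08 → $28,787.08; payment $5,273.94; balance $23,513.14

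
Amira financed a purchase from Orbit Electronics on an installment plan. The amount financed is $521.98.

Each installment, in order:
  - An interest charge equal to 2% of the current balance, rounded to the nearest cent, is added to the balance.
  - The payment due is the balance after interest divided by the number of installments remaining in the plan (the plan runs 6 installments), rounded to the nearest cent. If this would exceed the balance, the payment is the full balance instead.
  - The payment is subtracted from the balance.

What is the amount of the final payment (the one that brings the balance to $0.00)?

$97.97

Installment 1: opening $521.98; interest $10.44 → $532.42; payment $88.74; balance $443.68
Installment 2: opening $443.68; interest $8.87 → $452.55; payment $90.51; balance $362.04
Installment 3: opening $362.04; interest $7.24 → $369.28; payment $92.32; balance $276.96
Installment 4: opening $276.96; interest $5.54 → $282.50; payment $94.17; balance $188.33
Installment 5: opening $188.33; interest $3.77 → $192.10; payment $96.05; balance $96.05
Installment 6: opening $96.05; interest $1.92 → $97.97; payment $97.97; balance $0.00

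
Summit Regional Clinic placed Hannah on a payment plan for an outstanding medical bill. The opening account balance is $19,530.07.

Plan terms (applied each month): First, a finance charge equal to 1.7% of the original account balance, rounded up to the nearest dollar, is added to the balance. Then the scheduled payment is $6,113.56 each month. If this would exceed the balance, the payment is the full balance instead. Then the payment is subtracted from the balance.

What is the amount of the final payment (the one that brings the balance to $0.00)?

Month 1: $19,530.07 +$333.00 interest = $19,863.07; pay $6,113.56 → $13,749.51
Month 2: $13,749.51 +$333.00 interest = $14,082.51; pay $6,113.56 → $7,968.95
Month 3: $7,968.95 +$333.00 interest = $8,301.95; pay $6,113.56 → $2,188.39
Month 4: $2,188.39 +$333.00 interest = $2,521.39; pay $2,521.39 → $0.00

$2,521.39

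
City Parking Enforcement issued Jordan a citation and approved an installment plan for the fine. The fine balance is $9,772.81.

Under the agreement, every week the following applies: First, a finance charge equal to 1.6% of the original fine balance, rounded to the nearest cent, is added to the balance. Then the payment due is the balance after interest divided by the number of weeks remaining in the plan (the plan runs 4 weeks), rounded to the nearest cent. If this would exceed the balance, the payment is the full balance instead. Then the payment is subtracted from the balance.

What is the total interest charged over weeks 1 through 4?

$625.44

# | Opening | Interest | Payment | End bal
1 | $9,772.81 | $156.36 | $2,482.29 | $7,446.88
2 | $7,446.88 | $156.36 | $2,534.41 | $5,068.83
3 | $5,068.83 | $156.36 | $2,612.60 | $2,612.59
4 | $2,612.59 | $156.36 | $2,768.95 | $0.00
Total interest: $156.36 + $156.36 + $156.36 + $156.36 = $625.44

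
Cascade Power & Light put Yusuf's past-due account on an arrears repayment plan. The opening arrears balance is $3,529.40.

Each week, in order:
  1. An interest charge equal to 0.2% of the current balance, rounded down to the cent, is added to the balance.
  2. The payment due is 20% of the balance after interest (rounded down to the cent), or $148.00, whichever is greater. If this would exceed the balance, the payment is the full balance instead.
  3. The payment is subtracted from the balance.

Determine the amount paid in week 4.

Week 1: $3,529.40 +$7.05 interest = $3,536.45; pay $707.29 → $2,829.16
Week 2: $2,829.16 +$5.65 interest = $2,834.81; pay $566.96 → $2,267.85
Week 3: $2,267.85 +$4.53 interest = $2,272.38; pay $454.47 → $1,817.91
Week 4: $1,817.91 +$3.63 interest = $1,821.54; pay $364.30 → $1,457.24

$364.30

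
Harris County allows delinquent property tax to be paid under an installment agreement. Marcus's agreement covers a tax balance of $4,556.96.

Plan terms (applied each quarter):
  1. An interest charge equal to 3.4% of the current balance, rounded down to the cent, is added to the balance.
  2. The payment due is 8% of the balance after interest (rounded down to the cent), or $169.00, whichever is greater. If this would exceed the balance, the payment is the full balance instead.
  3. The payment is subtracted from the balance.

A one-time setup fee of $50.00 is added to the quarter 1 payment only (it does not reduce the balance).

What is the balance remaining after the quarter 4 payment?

$3,731.71

# | Opening | Interest | Payment | Fee | End bal
1 | $4,556.96 | $154.93 | $376.95 | $50.00 | $4,334.94
2 | $4,334.94 | $147.38 | $358.58 | — | $4,123.74
3 | $4,123.74 | $140.20 | $341.11 | — | $3,922.83
4 | $3,922.83 | $133.37 | $324.49 | — | $3,731.71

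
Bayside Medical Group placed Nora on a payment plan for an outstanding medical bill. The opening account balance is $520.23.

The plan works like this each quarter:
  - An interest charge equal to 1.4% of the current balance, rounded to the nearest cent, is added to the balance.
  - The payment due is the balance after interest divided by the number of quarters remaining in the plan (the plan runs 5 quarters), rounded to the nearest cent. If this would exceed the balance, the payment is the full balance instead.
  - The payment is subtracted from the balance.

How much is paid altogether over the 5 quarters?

$542.49

Quarter 1: $520.23 +$7.28 interest = $527.51; pay $105.50 → $422.01
Quarter 2: $422.01 +$5.91 interest = $427.92; pay $106.98 → $320.94
Quarter 3: $320.94 +$4.49 interest = $325.43; pay $108.48 → $216.95
Quarter 4: $216.95 +$3.04 interest = $219.99; pay $110.00 → $109.99
Quarter 5: $109.99 +$1.54 interest = $111.53; pay $111.53 → $0.00
Total paid: $542.49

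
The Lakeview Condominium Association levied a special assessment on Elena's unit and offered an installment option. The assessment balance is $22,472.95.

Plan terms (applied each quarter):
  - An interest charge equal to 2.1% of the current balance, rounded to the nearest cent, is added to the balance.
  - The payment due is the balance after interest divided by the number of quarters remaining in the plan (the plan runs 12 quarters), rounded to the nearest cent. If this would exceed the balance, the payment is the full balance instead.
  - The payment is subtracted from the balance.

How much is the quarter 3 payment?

$1,993.22

# | Opening | Interest | Payment | End bal
1 | $22,472.95 | $471.93 | $1,912.07 | $21,032.81
2 | $21,032.81 | $441.69 | $1,952.23 | $19,522.27
3 | $19,522.27 | $409.97 | $1,993.22 | $17,939.02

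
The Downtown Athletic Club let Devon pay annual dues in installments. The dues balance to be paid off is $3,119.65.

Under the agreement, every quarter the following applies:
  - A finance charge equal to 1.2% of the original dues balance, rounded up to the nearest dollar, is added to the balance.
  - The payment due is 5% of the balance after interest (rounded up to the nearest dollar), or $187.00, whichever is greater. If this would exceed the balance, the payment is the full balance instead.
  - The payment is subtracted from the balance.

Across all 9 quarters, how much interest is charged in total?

Quarter 1: $3,119.65 +$38.00 interest = $3,157.65; pay $187.00 → $2,970.65
Quarter 2: $2,970.65 +$38.00 interest = $3,008.65; pay $187.00 → $2,821.65
Quarter 3: $2,821.65 +$38.00 interest = $2,859.65; pay $187.00 → $2,672.65
Quarter 4: $2,672.65 +$38.00 interest = $2,710.65; pay $187.00 → $2,523.65
Quarter 5: $2,523.65 +$38.00 interest = $2,561.65; pay $187.00 → $2,374.65
Quarter 6: $2,374.65 +$38.00 interest = $2,412.65; pay $187.00 → $2,225.65
Quarter 7: $2,225.65 +$38.00 interest = $2,263.65; pay $187.00 → $2,076.65
Quarter 8: $2,076.65 +$38.00 interest = $2,114.65; pay $187.00 → $1,927.65
Quarter 9: $1,927.65 +$38.00 interest = $1,965.65; pay $187.00 → $1,778.65
Total interest: $38.00 + $38.00 + $38.00 + $38.00 + $38.00 + $38.00 + $38.00 + $38.00 + $38.00 = $342.00

$342.00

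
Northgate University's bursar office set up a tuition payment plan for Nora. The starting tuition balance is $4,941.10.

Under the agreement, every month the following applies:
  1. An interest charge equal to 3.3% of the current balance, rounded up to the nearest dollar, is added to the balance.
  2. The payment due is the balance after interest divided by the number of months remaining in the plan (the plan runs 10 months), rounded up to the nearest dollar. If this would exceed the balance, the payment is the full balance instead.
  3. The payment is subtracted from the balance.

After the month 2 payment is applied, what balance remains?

$4,218.10

Month 1: $4,941.10 +$164.00 interest = $5,105.10; pay $511.00 → $4,594.10
Month 2: $4,594.10 +$152.00 interest = $4,746.10; pay $528.00 → $4,218.10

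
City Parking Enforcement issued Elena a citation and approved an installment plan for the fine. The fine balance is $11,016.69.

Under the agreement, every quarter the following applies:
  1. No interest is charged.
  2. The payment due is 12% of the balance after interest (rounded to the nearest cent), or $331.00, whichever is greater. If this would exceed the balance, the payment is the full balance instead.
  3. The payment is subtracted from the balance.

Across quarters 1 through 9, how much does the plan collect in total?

Quarter 1: opening $11,016.69; payment $1,322.00; balance $9,694.69
Quarter 2: opening $9,694.69; payment $1,163.36; balance $8,531.33
Quarter 3: opening $8,531.33; payment $1,023.76; balance $7,507.57
Quarter 4: opening $7,507.57; payment $900.91; balance $6,606.66
Quarter 5: opening $6,606.66; payment $792.80; balance $5,813.86
Quarter 6: opening $5,813.86; payment $697.66; balance $5,116.20
Quarter 7: opening $5,116.20; payment $613.94; balance $4,502.26
Quarter 8: opening $4,502.26; payment $540.27; balance $3,961.99
Quarter 9: opening $3,961.99; payment $475.44; balance $3,486.55
Total paid: $7,530.14

$7,530.14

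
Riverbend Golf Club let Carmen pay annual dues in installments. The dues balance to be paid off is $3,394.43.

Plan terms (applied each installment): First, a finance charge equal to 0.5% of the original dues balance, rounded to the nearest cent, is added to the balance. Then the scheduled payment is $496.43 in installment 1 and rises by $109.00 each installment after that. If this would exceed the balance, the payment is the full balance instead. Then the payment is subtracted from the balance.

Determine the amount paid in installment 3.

Installment 1: opening $3,394.43; interest $16.97 → $3,411.40; payment $496.43; balance $2,914.97
Installment 2: opening $2,914.97; interest $16.97 → $2,931.94; payment $605.43; balance $2,326.51
Installment 3: opening $2,326.51; interest $16.97 → $2,343.48; payment $714.43; balance $1,629.05

$714.43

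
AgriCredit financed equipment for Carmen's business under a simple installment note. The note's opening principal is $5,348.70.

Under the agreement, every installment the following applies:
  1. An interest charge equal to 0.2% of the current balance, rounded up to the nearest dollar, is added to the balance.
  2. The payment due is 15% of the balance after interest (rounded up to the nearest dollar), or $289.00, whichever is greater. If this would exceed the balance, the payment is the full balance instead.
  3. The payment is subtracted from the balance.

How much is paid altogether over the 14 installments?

Installment 1: $5,348.70 +$11.00 interest = $5,359.70; pay $804.00 → $4,555.70
Installment 2: $4,555.70 +$10.00 interest = $4,565.70; pay $685.00 → $3,880.70
Installment 3: $3,880.70 +$8.00 interest = $3,888.70; pay $584.00 → $3,304.70
Installment 4: $3,304.70 +$7.00 interest = $3,311.70; pay $497.00 → $2,814.70
Installment 5: $2,814.70 +$6.00 interest = $2,820.70; pay $424.00 → $2,396.70
Installment 6: $2,396.70 +$5.00 interest = $2,401.70; pay $361.00 → $2,040.70
Installment 7: $2,040.70 +$5.00 interest = $2,045.70; pay $307.00 → $1,738.70
Installment 8: $1,738.70 +$4.00 interest = $1,742.70; pay $289.00 → $1,453.70
Installment 9: $1,453.70 +$3.00 interest = $1,456.70; pay $289.00 → $1,167.70
Installment 10: $1,167.70 +$3.00 interest = $1,170.70; pay $289.00 → $881.70
Installment 11: $881.70 +$2.00 interest = $883.70; pay $289.00 → $594.70
Installment 12: $594.70 +$2.00 interest = $596.70; pay $289.00 → $307.70
Installment 13: $307.70 +$1.00 interest = $308.70; pay $289.00 → $19.70
Installment 14: $19.70 +$1.00 interest = $20.70; pay $20.70 → $0.00
Total paid: $5,416.70

$5,416.70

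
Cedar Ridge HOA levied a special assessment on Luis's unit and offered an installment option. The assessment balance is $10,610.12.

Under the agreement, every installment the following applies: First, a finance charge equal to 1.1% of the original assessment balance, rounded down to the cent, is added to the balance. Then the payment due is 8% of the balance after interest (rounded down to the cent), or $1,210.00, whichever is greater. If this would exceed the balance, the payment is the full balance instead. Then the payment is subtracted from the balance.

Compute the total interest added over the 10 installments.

# | Opening | Interest | Payment | End bal
1 | $10,610.12 | $116.71 | $1,210.00 | $9,516.83
2 | $9,516.83 | $116.71 | $1,210.00 | $8,423.54
3 | $8,423.54 | $116.71 | $1,210.00 | $7,330.25
4 | $7,330.25 | $116.71 | $1,210.00 | $6,236.96
5 | $6,236.96 | $116.71 | $1,210.00 | $5,143.67
6 | $5,143.67 | $116.71 | $1,210.00 | $4,050.38
7 | $4,050.38 | $116.71 | $1,210.00 | $2,957.09
8 | $2,957.09 | $116.71 | $1,210.00 | $1,863.80
9 | $1,863.80 | $116.71 | $1,210.00 | $770.51
10 | $770.51 | $116.71 | $887.22 | $0.00
Total interest: $116.71 + $116.71 + $116.71 + $116.71 + $116.71 + $116.71 + $116.71 + $116.71 + $116.71 + $116.71 = $1,167.10

$1,167.10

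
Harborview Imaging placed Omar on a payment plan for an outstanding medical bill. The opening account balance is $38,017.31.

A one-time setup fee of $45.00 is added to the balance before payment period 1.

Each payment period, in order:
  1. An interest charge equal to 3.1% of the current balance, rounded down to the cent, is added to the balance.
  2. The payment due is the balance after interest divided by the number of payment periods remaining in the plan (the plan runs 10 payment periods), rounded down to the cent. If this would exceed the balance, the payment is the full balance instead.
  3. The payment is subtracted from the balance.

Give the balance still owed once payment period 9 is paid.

Payment period 1: opening $38,062.31; interest $1,179.93 → $39,242.24; payment $3,924.22; balance $35,318.02
Payment period 2: opening $35,318.02; interest $1,094.85 → $36,412.87; payment $4,045.87; balance $32,367.00
Payment period 3: opening $32,367.00; interest $1,003.37 → $33,370.37; payment $4,171.29; balance $29,199.08
Payment period 4: opening $29,199.08; interest $905.17 → $30,104.25; payment $4,300.60; balance $25,803.65
Payment period 5: opening $25,803.65; interest $799.91 → $26,603.56; payment $4,433.92; balance $22,169.64
Payment period 6: opening $22,169.64; interest $687.25 → $22,856.89; payment $4,571.37; balance $18,285.52
Payment period 7: opening $18,285.52; interest $566.85 → $18,852.37; payment $4,713.09; balance $14,139.28
Payment period 8: opening $14,139.28; interest $438.31 → $14,577.59; payment $4,859.19; balance $9,718.40
Payment period 9: opening $9,718.40; interest $301.27 → $10,019.67; payment $5,009.83; balance $5,009.84

$5,009.84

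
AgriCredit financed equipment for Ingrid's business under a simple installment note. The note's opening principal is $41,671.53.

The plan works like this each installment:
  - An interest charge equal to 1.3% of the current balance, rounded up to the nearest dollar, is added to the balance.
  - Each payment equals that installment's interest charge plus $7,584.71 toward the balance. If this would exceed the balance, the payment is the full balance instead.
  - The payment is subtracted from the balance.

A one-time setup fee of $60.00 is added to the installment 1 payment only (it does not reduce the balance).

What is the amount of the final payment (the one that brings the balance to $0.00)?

Installment 1: opening $41,671.53; interest $542.00 → $42,213.53; payment $8,126.71 (+ $60.00 fee); balance $34,086.82
Installment 2: opening $34,086.82; interest $444.00 → $34,530.82; payment $8,028.71; balance $26,502.11
Installment 3: opening $26,502.11; interest $345.00 → $26,847.11; payment $7,929.71; balance $18,917.40
Installment 4: opening $18,917.40; interest $246.00 → $19,163.40; payment $7,830.71; balance $11,332.69
Installment 5: opening $11,332.69; interest $148.00 → $11,480.69; payment $7,732.71; balance $3,747.98
Installment 6: opening $3,747.98; interest $49.00 → $3,796.98; payment $3,796.98; balance $0.00

$3,796.98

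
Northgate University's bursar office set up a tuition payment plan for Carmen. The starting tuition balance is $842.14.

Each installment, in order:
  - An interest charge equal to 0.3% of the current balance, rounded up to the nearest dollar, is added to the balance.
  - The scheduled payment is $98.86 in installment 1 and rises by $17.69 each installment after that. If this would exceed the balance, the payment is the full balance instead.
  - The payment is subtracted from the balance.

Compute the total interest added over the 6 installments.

Installment 1: opening $842.14; interest $3.00 → $845.14; payment $98.86; balance $746.28
Installment 2: opening $746.28; interest $3.00 → $749.28; payment $116.55; balance $632.73
Installment 3: opening $632.73; interest $2.00 → $634.73; payment $134.24; balance $500.49
Installment 4: opening $500.49; interest $2.00 → $502.49; payment $151.93; balance $350.56
Installment 5: opening $350.56; interest $2.00 → $352.56; payment $169.62; balance $182.94
Installment 6: opening $182.94; interest $1.00 → $183.94; payment $183.94; balance $0.00
Total interest: $3.00 + $3.00 + $2.00 + $2.00 + $2.00 + $1.00 = $13.00

$13.00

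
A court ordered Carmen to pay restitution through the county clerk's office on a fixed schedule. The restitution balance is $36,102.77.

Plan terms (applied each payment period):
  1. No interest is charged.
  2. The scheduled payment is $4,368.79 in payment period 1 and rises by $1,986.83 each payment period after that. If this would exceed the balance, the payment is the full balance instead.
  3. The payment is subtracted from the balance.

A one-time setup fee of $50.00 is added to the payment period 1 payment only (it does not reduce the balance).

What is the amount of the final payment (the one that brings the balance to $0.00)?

$6,706.63

Payment period 1: $36,102.77 − $4,368.79 (+ $50.00 fee) → $31,733.98
Payment period 2: $31,733.98 − $6,355.62 → $25,378.36
Payment period 3: $25,378.36 − $8,342.45 → $17,035.91
Payment period 4: $17,035.91 − $10,329.28 → $6,706.63
Payment period 5: $6,706.63 − $6,706.63 → $0.00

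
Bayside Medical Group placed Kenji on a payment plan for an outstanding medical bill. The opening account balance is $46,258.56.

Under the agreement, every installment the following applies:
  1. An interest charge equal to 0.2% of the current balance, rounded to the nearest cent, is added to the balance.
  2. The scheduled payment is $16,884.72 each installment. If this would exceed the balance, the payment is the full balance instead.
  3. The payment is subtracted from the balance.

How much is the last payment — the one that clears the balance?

Installment 1: opening $46,258.56; interest $92.52 → $46,351.08; payment $16,884.72; balance $29,466.36
Installment 2: opening $29,466.36; interest $58.93 → $29,525.29; payment $16,884.72; balance $12,640.57
Installment 3: opening $12,640.57; interest $25.28 → $12,665.85; payment $12,665.85; balance $0.00

$12,665.85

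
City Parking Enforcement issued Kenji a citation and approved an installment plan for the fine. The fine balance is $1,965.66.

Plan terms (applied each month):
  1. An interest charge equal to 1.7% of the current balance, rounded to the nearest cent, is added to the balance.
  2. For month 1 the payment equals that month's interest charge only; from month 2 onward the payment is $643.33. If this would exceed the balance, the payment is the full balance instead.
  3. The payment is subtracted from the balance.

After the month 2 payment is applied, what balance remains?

$1,355.75

Month 1: opening $1,965.66; interest $33.42 → $1,999.08; payment $33.42; balance $1,965.66
Month 2: opening $1,965.66; interest $33.42 → $1,999.08; payment $643.33; balance $1,355.75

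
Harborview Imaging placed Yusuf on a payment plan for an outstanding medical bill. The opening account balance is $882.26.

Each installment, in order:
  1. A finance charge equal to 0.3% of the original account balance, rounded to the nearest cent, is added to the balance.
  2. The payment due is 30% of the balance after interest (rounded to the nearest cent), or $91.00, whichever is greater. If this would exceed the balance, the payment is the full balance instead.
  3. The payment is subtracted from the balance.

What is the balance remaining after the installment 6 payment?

$39.83

Installment 1: $882.26 +$2.65 interest = $884.91; pay $265.47 → $619.44
Installment 2: $619.44 +$2.65 interest = $622.09; pay $186.63 → $435.46
Installment 3: $435.46 +$2.65 interest = $438.11; pay $131.43 → $306.68
Installment 4: $306.68 +$2.65 interest = $309.33; pay $92.80 → $216.53
Installment 5: $216.53 +$2.65 interest = $219.18; pay $91.00 → $128.18
Installment 6: $128.18 +$2.65 interest = $130.83; pay $91.00 → $39.83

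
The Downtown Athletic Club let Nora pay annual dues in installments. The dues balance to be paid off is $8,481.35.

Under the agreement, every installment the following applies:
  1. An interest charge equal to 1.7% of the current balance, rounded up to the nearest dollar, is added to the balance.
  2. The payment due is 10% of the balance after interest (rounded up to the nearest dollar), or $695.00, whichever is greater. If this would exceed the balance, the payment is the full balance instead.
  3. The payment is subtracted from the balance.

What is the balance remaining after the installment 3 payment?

$6,503.35

Installment 1: opening $8,481.35; interest $145.00 → $8,626.35; payment $863.00; balance $7,763.35
Installment 2: opening $7,763.35; interest $132.00 → $7,895.35; payment $790.00; balance $7,105.35
Installment 3: opening $7,105.35; interest $121.00 → $7,226.35; payment $723.00; balance $6,503.35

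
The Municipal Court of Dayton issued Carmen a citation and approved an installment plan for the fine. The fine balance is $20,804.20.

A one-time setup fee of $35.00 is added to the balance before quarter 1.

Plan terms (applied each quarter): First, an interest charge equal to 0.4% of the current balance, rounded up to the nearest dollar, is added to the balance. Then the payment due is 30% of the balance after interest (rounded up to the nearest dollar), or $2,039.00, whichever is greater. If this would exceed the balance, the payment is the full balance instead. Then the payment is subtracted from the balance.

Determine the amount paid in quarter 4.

Quarter 1: opening $20,839.20; interest $84.00 → $20,923.20; payment $6,277.00; balance $14,646.20
Quarter 2: opening $14,646.20; interest $59.00 → $14,705.20; payment $4,412.00; balance $10,293.20
Quarter 3: opening $10,293.20; interest $42.00 → $10,335.20; payment $3,101.00; balance $7,234.20
Quarter 4: opening $7,234.20; interest $29.00 → $7,263.20; payment $2,179.00; balance $5,084.20

$2,179.00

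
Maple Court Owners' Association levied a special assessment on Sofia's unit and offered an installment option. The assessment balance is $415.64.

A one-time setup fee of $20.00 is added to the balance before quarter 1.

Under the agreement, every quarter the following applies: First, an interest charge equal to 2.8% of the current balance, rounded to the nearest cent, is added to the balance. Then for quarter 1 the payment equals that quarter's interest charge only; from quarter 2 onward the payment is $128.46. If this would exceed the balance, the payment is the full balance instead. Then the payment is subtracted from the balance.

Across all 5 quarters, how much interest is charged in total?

Quarter 1: $435.64 +$12.20 interest = $447.84; pay $12.20 → $435.64
Quarter 2: $435.64 +$12.20 interest = $447.84; pay $128.46 → $319.38
Quarter 3: $319.38 +$8.94 interest = $328.32; pay $128.46 → $199.86
Quarter 4: $199.86 +$5.60 interest = $205.46; pay $128.46 → $77.00
Quarter 5: $77.00 +$2.16 interest = $79.16; pay $79.16 → $0.00
Total interest: $12.20 + $12.20 + $8.94 + $5.60 + $2.16 = $41.10

$41.10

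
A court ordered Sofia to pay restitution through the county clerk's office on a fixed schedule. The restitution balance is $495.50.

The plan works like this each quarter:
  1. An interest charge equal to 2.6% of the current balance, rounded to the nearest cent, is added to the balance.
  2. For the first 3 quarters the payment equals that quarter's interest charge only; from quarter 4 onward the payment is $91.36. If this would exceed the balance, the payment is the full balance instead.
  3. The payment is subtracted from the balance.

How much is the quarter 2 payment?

$12.88

Quarter 1: opening $495.50; interest $12.88 → $508.38; payment $12.88; balance $495.50
Quarter 2: opening $495.50; interest $12.88 → $508.38; payment $12.88; balance $495.50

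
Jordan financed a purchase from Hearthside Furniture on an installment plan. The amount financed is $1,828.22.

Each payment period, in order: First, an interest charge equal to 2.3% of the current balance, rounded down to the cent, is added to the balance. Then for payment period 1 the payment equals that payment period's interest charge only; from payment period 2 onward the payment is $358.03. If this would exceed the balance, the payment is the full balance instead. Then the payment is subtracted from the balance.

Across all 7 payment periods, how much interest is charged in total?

Payment period 1: $1,828.22 +$42.04 interest = $1,870.26; pay $42.04 → $1,828.22
Payment period 2: $1,828.22 +$42.04 interest = $1,870.26; pay $358.03 → $1,512.23
Payment period 3: $1,512.23 +$34.78 interest = $1,547.01; pay $358.03 → $1,188.98
Payment period 4: $1,188.98 +$27.34 interest = $1,216.32; pay $358.03 → $858.29
Payment period 5: $858.29 +$19.74 interest = $878.03; pay $358.03 → $520.00
Payment period 6: $520.00 +$11.96 interest = $531.96; pay $358.03 → $173.93
Payment period 7: $173.93 +$4.00 interest = $177.93; pay $177.93 → $0.00
Total interest: $42.04 + $42.04 + $34.78 + $27.34 + $19.74 + $11.96 + $4.00 = $181.90

$181.90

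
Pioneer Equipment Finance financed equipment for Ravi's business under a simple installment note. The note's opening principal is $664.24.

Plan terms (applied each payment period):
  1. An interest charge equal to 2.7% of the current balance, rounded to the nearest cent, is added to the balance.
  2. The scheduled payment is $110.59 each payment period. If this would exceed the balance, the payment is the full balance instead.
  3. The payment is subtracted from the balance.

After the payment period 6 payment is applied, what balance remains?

Payment period 1: $664.24 +$17.93 interest = $682.17; pay $110.59 → $571.58
Payment period 2: $571.58 +$15.43 interest = $587.01; pay $110.59 → $476.42
Payment period 3: $476.42 +$12.86 interest = $489.28; pay $110.59 → $378.69
Payment period 4: $378.69 +$10.22 interest = $388.91; pay $110.59 → $278.32
Payment period 5: $278.32 +$7.51 interest = $285.83; pay $110.59 → $175.24
Payment period 6: $175.24 +$4.73 interest = $179.97; pay $110.59 → $69.38

$69.38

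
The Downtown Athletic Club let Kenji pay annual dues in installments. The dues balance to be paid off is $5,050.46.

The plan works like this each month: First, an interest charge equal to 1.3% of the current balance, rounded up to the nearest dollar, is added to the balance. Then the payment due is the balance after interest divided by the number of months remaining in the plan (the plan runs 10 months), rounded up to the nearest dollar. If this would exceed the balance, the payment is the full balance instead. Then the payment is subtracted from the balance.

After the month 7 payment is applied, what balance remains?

Month 1: opening $5,050.46; interest $66.00 → $5,116.46; payment $512.00; balance $4,604.46
Month 2: opening $4,604.46; interest $60.00 → $4,664.46; payment $519.00; balance $4,145.46
Month 3: opening $4,145.46; interest $54.00 → $4,199.46; payment $525.00; balance $3,674.46
Month 4: opening $3,674.46; interest $48.00 → $3,722.46; payment $532.00; balance $3,190.46
Month 5: opening $3,190.46; interest $42.00 → $3,232.46; payment $539.00; balance $2,693.46
Month 6: opening $2,693.46; interest $36.00 → $2,729.46; payment $546.00; balance $2,183.46
Month 7: opening $2,183.46; interest $29.00 → $2,212.46; payment $554.00; balance $1,658.46

$1,658.46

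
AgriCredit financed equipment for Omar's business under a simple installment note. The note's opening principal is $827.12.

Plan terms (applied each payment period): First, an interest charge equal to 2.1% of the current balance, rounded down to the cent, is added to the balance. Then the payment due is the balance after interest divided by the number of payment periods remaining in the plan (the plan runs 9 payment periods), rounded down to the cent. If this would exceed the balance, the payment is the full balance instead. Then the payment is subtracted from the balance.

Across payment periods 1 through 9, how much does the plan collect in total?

$918.96

Payment period 1: opening $827.12; interest $17.36 → $844.48; payment $93.83; balance $750.65
Payment period 2: opening $750.65; interest $15.76 → $766.41; payment $95.80; balance $670.61
Payment period 3: opening $670.61; interest $14.08 → $684.69; payment $97.81; balance $586.88
Payment period 4: opening $586.88; interest $12.32 → $599.20; payment $99.86; balance $499.34
Payment period 5: opening $499.34; interest $10.48 → $509.82; payment $101.96; balance $407.86
Payment period 6: opening $407.86; interest $8.56 → $416.42; payment $104.10; balance $312.32
Payment period 7: opening $312.32; interest $6.55 → $318.87; payment $106.29; balance $212.58
Payment period 8: opening $212.58; interest $4.46 → $217.04; payment $108.52; balance $108.52
Payment period 9: opening $108.52; interest $2.27 → $110.79; payment $110.79; balance $0.00
Total paid: $918.96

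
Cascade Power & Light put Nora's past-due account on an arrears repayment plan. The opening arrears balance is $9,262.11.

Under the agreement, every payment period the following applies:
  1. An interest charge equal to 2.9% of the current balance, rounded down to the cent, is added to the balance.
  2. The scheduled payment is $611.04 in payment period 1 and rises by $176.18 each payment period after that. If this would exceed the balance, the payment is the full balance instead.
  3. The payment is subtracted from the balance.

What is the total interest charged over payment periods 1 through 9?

$1,586.20

# | Opening | Interest | Payment | End bal
1 | $9,262.11 | $268.60 | $611.04 | $8,919.67
2 | $8,919.67 | $258.67 | $787.22 | $8,391.12
3 | $8,391.12 | $243.34 | $963.40 | $7,671.06
4 | $7,671.06 | $222.46 | $1,139.58 | $6,753.94
5 | $6,753.94 | $195.86 | $1,315.76 | $5,634.04
6 | $5,634.04 | $163.38 | $1,491.94 | $4,305.48
7 | $4,305.48 | $124.85 | $1,668.12 | $2,762.21
8 | $2,762.21 | $80.10 | $1,844.30 | $998.01
9 | $998.01 | $28.94 | $1,026.95 | $0.00
Total interest: $268.60 + $258.67 + $243.34 + $222.46 + $195.86 + $163.38 + $124.85 + $80.10 + $28.94 = $1,586.20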